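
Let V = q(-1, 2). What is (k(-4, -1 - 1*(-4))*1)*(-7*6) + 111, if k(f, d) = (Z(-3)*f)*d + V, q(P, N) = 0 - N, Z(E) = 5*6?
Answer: 15315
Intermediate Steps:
Z(E) = 30
q(P, N) = -N
V = -2 (V = -1*2 = -2)
k(f, d) = -2 + 30*d*f (k(f, d) = (30*f)*d - 2 = 30*d*f - 2 = -2 + 30*d*f)
(k(-4, -1 - 1*(-4))*1)*(-7*6) + 111 = ((-2 + 30*(-1 - 1*(-4))*(-4))*1)*(-7*6) + 111 = ((-2 + 30*(-1 + 4)*(-4))*1)*(-42) + 111 = ((-2 + 30*3*(-4))*1)*(-42) + 111 = ((-2 - 360)*1)*(-42) + 111 = -362*1*(-42) + 111 = -362*(-42) + 111 = 15204 + 111 = 15315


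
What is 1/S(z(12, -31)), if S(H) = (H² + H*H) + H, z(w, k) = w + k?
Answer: 1/703 ≈ 0.0014225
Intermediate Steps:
z(w, k) = k + w
S(H) = H + 2*H² (S(H) = (H² + H²) + H = 2*H² + H = H + 2*H²)
1/S(z(12, -31)) = 1/((-31 + 12)*(1 + 2*(-31 + 12))) = 1/(-19*(1 + 2*(-19))) = 1/(-19*(1 - 38)) = 1/(-19*(-37)) = 1/703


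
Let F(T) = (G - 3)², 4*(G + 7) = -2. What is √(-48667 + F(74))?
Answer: I*√194227/2 ≈ 220.36*I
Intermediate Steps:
G = -15/2 (G = -7 + (¼)*(-2) = -7 - ½ = -15/2 ≈ -7.5000)
F(T) = 441/4 (F(T) = (-15/2 - 3)² = (-21/2)² = 441/4)
√(-48667 + F(74)) = √(-48667 + 441/4) = √(-194227/4) = I*√194227/2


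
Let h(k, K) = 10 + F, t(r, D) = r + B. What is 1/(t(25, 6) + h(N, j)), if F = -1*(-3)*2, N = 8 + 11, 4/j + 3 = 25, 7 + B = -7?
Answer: 1/27 ≈ 0.037037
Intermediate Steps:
B = -14 (B = -7 - 7 = -14)
j = 2/11 (j = 4/(-3 + 25) = 4/22 = 4*(1/22) = 2/11 ≈ 0.18182)
N = 19
F = 6 (F = 3*2 = 6)
t(r, D) = -14 + r (t(r, D) = r - 14 = -14 + r)
h(k, K) = 16 (h(k, K) = 10 + 6 = 16)
1/(t(25, 6) + h(N, j)) = 1/((-14 + 25) + 16) = 1/(11 + 16) = 1/27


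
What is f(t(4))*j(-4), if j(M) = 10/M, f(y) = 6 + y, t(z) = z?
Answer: -25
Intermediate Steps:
f(t(4))*j(-4) = (6 + 4)*(10/(-4)) = 10*(10*(-1/4)) = 10*(-5/2) = -25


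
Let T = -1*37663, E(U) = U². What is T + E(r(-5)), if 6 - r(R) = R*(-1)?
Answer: -37662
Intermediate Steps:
r(R) = 6 + R (r(R) = 6 - R*(-1) = 6 - (-1)*R = 6 + R)
T = -37663
T + E(r(-5)) = -37663 + (6 - 5)² = -37663 + 1² = -37663 + 1 = -37662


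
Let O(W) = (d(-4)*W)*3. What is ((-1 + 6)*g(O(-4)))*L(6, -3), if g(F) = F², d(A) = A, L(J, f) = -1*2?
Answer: -23040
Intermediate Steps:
L(J, f) = -2
O(W) = -12*W (O(W) = -4*W*3 = -12*W)
((-1 + 6)*g(O(-4)))*L(6, -3) = ((-1 + 6)*(-12*(-4))²)*(-2) = (5*48²)*(-2) = (5*2304)*(-2) = 11520*(-2) = -23040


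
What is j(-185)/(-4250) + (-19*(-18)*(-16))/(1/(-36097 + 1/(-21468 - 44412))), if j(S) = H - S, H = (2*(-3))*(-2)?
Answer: 153623345284549/777750 ≈ 1.9752e+8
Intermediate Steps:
H = 12 (H = -6*(-2) = 12)
j(S) = 12 - S
j(-185)/(-4250) + (-19*(-18)*(-16))/(1/(-36097 + 1/(-21468 - 44412))) = (12 - 1*(-185))/(-4250) + (-19*(-18)*(-16))/(1/(-36097 + 1/(-21468 - 44412))) = (12 + 185)*(-1/4250) + (342*(-16))/(1/(-36097 + 1/(-65880))) = 197*(-1/4250) - 5472/(1/(-36097 - 1/65880)) = -197/4250 - 5472/(1/(-2378070361/65880)) = -197/4250 - 5472/(-65880/2378070361) = -197/4250 - 5472*(-2378070361/65880) = -197/4250 + 180733347436/915 = 153623345284549/777750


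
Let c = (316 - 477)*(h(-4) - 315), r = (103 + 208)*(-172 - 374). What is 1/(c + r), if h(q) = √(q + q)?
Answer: I/(7*(-17013*I + 46*√2)) ≈ -8.3968e-6 + 3.2107e-8*I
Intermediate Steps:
h(q) = √2*√q (h(q) = √(2*q) = √2*√q)
r = -169806 (r = 311*(-546) = -169806)
c = 50715 - 322*I*√2 (c = (316 - 477)*(√2*√(-4) - 315) = -161*(√2*(2*I) - 315) = -161*(2*I*√2 - 315) = -161*(-315 + 2*I*√2) = 50715 - 322*I*√2 ≈ 50715.0 - 455.38*I)
1/(c + r) = 1/((50715 - 322*I*√2) - 169806) = 1/(-119091 - 322*I*√2)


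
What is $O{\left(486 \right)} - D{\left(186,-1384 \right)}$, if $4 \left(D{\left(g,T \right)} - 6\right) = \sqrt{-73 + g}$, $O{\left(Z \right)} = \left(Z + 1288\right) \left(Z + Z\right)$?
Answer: $1724322 - \frac{\sqrt{113}}{4} \approx 1.7243 \cdot 10^{6}$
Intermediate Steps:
$O{\left(Z \right)} = 2 Z \left(1288 + Z\right)$ ($O{\left(Z \right)} = \left(1288 + Z\right) 2 Z = 2 Z \left(1288 + Z\right)$)
$D{\left(g,T \right)} = 6 + \frac{\sqrt{-73 + g}}{4}$
$O{\left(486 \right)} - D{\left(186,-1384 \right)} = 2 \cdot 486 \left(1288 + 486\right) - \left(6 + \frac{\sqrt{-73 + 186}}{4}\right) = 2 \cdot 486 \cdot 1774 - \left(6 + \frac{\sqrt{113}}{4}\right) = 1724328 - \left(6 + \frac{\sqrt{113}}{4}\right) = 1724322 - \frac{\sqrt{113}}{4}$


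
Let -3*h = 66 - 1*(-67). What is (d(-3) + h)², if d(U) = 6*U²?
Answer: 841/9 ≈ 93.444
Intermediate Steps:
h = -133/3 (h = -(66 - 1*(-67))/3 = -(66 + 67)/3 = -⅓*133 = -133/3 ≈ -44.333)
(d(-3) + h)² = (6*(-3)² - 133/3)² = (6*9 - 133/3)² = (54 - 133/3)² = (29/3)² = 841/9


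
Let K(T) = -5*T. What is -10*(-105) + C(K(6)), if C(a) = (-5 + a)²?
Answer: 2275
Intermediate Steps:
-10*(-105) + C(K(6)) = -10*(-105) + (-5 - 5*6)² = 1050 + (-5 - 30)² = 1050 + (-35)² = 1050 + 1225 = 2275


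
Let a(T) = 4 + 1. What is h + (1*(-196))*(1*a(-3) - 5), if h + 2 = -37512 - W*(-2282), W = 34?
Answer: 40074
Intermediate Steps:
a(T) = 5
h = 40074 (h = -2 + (-37512 - 34*(-2282)) = -2 + (-37512 - 1*(-77588)) = -2 + (-37512 + 77588) = -2 + 40076 = 40074)
h + (1*(-196))*(1*a(-3) - 5) = 40074 + (1*(-196))*(1*5 - 5) = 40074 - 196*(5 - 5) = 40074 - 196*0 = 40074 + 0 = 40074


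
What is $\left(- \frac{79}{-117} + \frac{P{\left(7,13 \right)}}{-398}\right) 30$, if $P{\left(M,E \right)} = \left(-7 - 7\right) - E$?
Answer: $\frac{173005}{7761} \approx 22.292$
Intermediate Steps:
$P{\left(M,E \right)} = -14 - E$ ($P{\left(M,E \right)} = \left(-7 - 7\right) - E = -14 - E$)
$\left(- \frac{79}{-117} + \frac{P{\left(7,13 \right)}}{-398}\right) 30 = \left(- \frac{79}{-117} + \frac{-14 - 13}{-398}\right) 30 = \left(\left(-79\right) \left(- \frac{1}{117}\right) + \left(-14 - 13\right) \left(- \frac{1}{398}\right)\right) 30 = \left(\frac{79}{117} - - \frac{27}{398}\right) 30 = \left(\frac{79}{117} + \frac{27}{398}\right) 30 = \frac{34601}{46566} \cdot 30 = \frac{173005}{7761}$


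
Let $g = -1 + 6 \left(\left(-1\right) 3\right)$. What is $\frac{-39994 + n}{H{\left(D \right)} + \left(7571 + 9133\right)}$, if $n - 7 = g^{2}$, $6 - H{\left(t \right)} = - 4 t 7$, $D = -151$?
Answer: $- \frac{19813}{6241} \approx -3.1747$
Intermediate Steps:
$H{\left(t \right)} = 6 + 28 t$ ($H{\left(t \right)} = 6 - - 4 t 7 = 6 - - 28 t = 6 + 28 t$)
$g = -19$ ($g = -1 + 6 \left(-3\right) = -1 - 18 = -19$)
$n = 368$ ($n = 7 + \left(-19\right)^{2} = 7 + 361 = 368$)
$\frac{-39994 + n}{H{\left(D \right)} + \left(7571 + 9133\right)} = \frac{-39994 + 368}{\left(6 + 28 \left(-151\right)\right) + \left(7571 + 9133\right)} = - \frac{39626}{\left(6 - 4228\right) + 16704} = - \frac{39626}{-4222 + 16704} = - \frac{39626}{12482} = \left(-39626\right) \frac{1}{12482} = - \frac{19813}{6241}$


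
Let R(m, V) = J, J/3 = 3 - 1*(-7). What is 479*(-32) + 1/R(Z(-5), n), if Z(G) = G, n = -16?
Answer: -459839/30 ≈ -15328.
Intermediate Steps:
J = 30 (J = 3*(3 - 1*(-7)) = 3*(3 + 7) = 3*10 = 30)
R(m, V) = 30
479*(-32) + 1/R(Z(-5), n) = 479*(-32) + 1/30 = -15328 + 1/30 = -459839/30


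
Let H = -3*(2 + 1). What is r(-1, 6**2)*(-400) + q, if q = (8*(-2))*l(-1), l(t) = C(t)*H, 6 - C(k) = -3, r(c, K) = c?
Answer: 1696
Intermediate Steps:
C(k) = 9 (C(k) = 6 - 1*(-3) = 6 + 3 = 9)
H = -9 (H = -3*3 = -9)
l(t) = -81 (l(t) = 9*(-9) = -81)
q = 1296 (q = (8*(-2))*(-81) = -16*(-81) = 1296)
r(-1, 6**2)*(-400) + q = -1*(-400) + 1296 = 400 + 1296 = 1696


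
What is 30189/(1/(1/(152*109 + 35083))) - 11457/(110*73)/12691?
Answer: 1025310294821/1754562604410 ≈ 0.58437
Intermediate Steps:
30189/(1/(1/(152*109 + 35083))) - 11457/(110*73)/12691 = 30189/(1/(1/(16568 + 35083))) - 11457/8030*(1/12691) = 30189/(1/(1/51651)) - 11457*1/8030*(1/12691) = 30189/(1/(1/51651)) - 11457/8030*1/12691 = 30189/51651 - 11457/101908730 = 30189*(1/51651) - 11457/101908730 = 10063/17217 - 11457/101908730 = 1025310294821/1754562604410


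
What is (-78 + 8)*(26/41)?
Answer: -1820/41 ≈ -44.390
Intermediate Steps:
(-78 + 8)*(26/41) = -1820/41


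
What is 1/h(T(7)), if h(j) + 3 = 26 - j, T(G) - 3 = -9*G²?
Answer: 1/461 ≈ 0.0021692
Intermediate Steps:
T(G) = 3 - 9*G²
h(j) = 23 - j (h(j) = -3 + (26 - j) = 23 - j)
1/h(T(7)) = 1/(23 - (3 - 9*7²)) = 1/(23 - (3 - 9*49)) = 1/(23 - (3 - 441)) = 1/(23 - 1*(-438)) = 1/(23 + 438) = 1/461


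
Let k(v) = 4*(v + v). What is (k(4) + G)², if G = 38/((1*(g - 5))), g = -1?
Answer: 5929/9 ≈ 658.78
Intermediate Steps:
k(v) = 8*v (k(v) = 4*(2*v) = 8*v)
G = -19/3 (G = 38/((1*(-1 - 5))) = 38/((1*(-6))) = 38/(-6) = 38*(-⅙) = -19/3 ≈ -6.3333)
(k(4) + G)² = (8*4 - 19/3)² = (32 - 19/3)² = (77/3)² = 5929/9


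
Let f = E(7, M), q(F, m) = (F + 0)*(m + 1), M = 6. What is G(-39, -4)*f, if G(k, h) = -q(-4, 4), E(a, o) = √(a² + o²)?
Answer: 20*√85 ≈ 184.39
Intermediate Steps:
q(F, m) = F*(1 + m)
f = √85 (f = √(7² + 6²) = √(49 + 36) = √85 ≈ 9.2195)
G(k, h) = 20 (G(k, h) = -(-4)*(1 + 4) = -(-4)*5 = -1*(-20) = 20)
G(-39, -4)*f = 20*√85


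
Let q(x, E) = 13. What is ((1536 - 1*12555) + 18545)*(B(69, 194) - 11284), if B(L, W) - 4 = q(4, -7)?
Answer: -84795442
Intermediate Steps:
B(L, W) = 17 (B(L, W) = 4 + 13 = 17)
((1536 - 1*12555) + 18545)*(B(69, 194) - 11284) = ((1536 - 1*12555) + 18545)*(17 - 11284) = ((1536 - 12555) + 18545)*(-11267) = (-11019 + 18545)*(-11267) = 7526*(-11267) = -84795442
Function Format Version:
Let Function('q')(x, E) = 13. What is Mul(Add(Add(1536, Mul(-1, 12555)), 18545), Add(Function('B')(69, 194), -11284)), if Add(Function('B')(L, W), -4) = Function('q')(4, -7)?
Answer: -84795442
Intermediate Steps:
Function('B')(L, W) = 17 (Function('B')(L, W) = Add(4, 13) = 17)
Mul(Add(Add(1536, Mul(-1, 12555)), 18545), Add(Function('B')(69, 194), -11284)) = Mul(Add(Add(1536, Mul(-1, 12555)), 18545), Add(17, -11284)) = Mul(Add(Add(1536, -12555), 18545), -11267) = Mul(Add(-11019, 18545), -11267) = Mul(7526, -11267) = -84795442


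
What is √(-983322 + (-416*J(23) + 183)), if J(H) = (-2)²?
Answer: I*√984803 ≈ 992.37*I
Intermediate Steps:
J(H) = 4
√(-983322 + (-416*J(23) + 183)) = √(-983322 + (-416*4 + 183)) = √(-983322 + (-1664 + 183)) = √(-983322 - 1481) = √(-984803) = I*√984803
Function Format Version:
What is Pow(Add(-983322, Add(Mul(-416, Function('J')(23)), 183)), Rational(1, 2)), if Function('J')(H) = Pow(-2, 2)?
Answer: Mul(I, Pow(984803, Rational(1, 2))) ≈ Mul(992.37, I)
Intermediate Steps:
Function('J')(H) = 4
Pow(Add(-983322, Add(Mul(-416, Function('J')(23)), 183)), Rational(1, 2)) = Pow(Add(-983322, Add(Mul(-416, 4), 183)), Rational(1, 2)) = Pow(Add(-983322, Add(-1664, 183)), Rational(1, 2)) = Pow(Add(-983322, -1481), Rational(1, 2)) = Pow(-984803, Rational(1, 2)) = Mul(I, Pow(984803, Rational(1, 2)))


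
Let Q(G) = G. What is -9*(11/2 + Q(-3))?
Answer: -45/2 ≈ -22.500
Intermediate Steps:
-9*(11/2 + Q(-3)) = -9*(11/2 - 3) = -9*5/2 = -45/2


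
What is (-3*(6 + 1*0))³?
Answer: -5832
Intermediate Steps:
(-3*(6 + 1*0))³ = (-3*(6 + 0))³ = (-3*6)³ = (-18)³ = -5832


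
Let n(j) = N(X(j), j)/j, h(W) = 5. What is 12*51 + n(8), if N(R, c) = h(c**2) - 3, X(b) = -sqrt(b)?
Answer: 2449/4 ≈ 612.25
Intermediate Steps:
N(R, c) = 2 (N(R, c) = 5 - 3 = 2)
n(j) = 2/j
12*51 + n(8) = 12*51 + 2/8 = 612 + 2*(1/8) = 612 + 1/4 = 2449/4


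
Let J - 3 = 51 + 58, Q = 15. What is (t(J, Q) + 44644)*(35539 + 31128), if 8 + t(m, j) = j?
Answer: 2976748217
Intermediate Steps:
J = 112 (J = 3 + (51 + 58) = 3 + 109 = 112)
t(m, j) = -8 + j
(t(J, Q) + 44644)*(35539 + 31128) = ((-8 + 15) + 44644)*(35539 + 31128) = (7 + 44644)*66667 = 44651*66667 = 2976748217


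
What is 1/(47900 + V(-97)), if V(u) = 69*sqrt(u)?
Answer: 47900/2294871817 - 69*I*sqrt(97)/2294871817 ≈ 2.0873e-5 - 2.9613e-7*I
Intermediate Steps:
1/(47900 + V(-97)) = 1/(47900 + 69*sqrt(-97)) = 1/(47900 + 69*(I*sqrt(97))) = 1/(47900 + 69*I*sqrt(97))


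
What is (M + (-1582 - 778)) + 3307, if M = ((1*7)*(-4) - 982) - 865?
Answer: -928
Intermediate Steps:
M = -1875 (M = (7*(-4) - 982) - 865 = (-28 - 982) - 865 = -1010 - 865 = -1875)
(M + (-1582 - 778)) + 3307 = (-1875 + (-1582 - 778)) + 3307 = (-1875 - 2360) + 3307 = -4235 + 3307 = -928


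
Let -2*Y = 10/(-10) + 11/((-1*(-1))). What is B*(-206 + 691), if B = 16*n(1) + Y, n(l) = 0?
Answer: -2425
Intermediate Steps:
Y = -5 (Y = -(10/(-10) + 11/((-1*(-1))))/2 = -(10*(-⅒) + 11/1)/2 = -(-1 + 11*1)/2 = -(-1 + 11)/2 = -½*10 = -5)
B = -5 (B = 16*0 - 5 = 0 - 5 = -5)
B*(-206 + 691) = -5*(-206 + 691) = -5*485 = -2425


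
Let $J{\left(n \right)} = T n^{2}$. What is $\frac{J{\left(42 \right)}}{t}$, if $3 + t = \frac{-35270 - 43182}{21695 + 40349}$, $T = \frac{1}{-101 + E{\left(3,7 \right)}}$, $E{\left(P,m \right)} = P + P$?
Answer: $\frac{13680702}{3141935} \approx 4.3542$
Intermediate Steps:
$E{\left(P,m \right)} = 2 P$
$T = - \frac{1}{95}$ ($T = \frac{1}{-101 + 2 \cdot 3} = \frac{1}{-101 + 6} = \frac{1}{-95} = - \frac{1}{95} \approx -0.010526$)
$t = - \frac{66146}{15511}$ ($t = -3 + \frac{-35270 - 43182}{21695 + 40349} = -3 - \frac{78452}{62044} = -3 - \frac{19613}{15511} = - \frac{66146}{15511} \approx -4.2645$)
$J{\left(n \right)} = - \frac{n^{2}}{95}$
$\frac{J{\left(42 \right)}}{t} = \frac{\left(- \frac{1}{95}\right) 42^{2}}{- \frac{66146}{15511}} = \left(- \frac{1}{95}\right) 1764 \left(- \frac{15511}{66146}\right) = \left(- \frac{1764}{95}\right) \left(- \frac{15511}{66146}\right) = \frac{13680702}{3141935}$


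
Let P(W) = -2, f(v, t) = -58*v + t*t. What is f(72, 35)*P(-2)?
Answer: 5902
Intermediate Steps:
f(v, t) = t² - 58*v (f(v, t) = -58*v + t² = t² - 58*v)
f(72, 35)*P(-2) = (35² - 58*72)*(-2) = (1225 - 4176)*(-2) = -2951*(-2) = 5902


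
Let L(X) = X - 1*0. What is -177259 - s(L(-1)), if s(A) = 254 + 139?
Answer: -177652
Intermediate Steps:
L(X) = X (L(X) = X + 0 = X)
s(A) = 393
-177259 - s(L(-1)) = -177259 - 1*393 = -177259 - 393 = -177652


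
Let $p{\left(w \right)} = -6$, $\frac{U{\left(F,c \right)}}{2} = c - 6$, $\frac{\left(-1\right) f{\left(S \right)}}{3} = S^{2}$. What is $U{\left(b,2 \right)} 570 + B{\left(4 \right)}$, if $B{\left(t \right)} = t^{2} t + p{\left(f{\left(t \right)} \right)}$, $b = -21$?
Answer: $-4502$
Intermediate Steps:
$f{\left(S \right)} = - 3 S^{2}$
$U{\left(F,c \right)} = -12 + 2 c$ ($U{\left(F,c \right)} = 2 \left(c - 6\right) = 2 \left(-6 + c\right) = -12 + 2 c$)
$B{\left(t \right)} = -6 + t^{3}$ ($B{\left(t \right)} = t^{2} t - 6 = t^{3} - 6 = -6 + t^{3}$)
$U{\left(b,2 \right)} 570 + B{\left(4 \right)} = \left(-12 + 2 \cdot 2\right) 570 - \left(6 - 4^{3}\right) = \left(-12 + 4\right) 570 + \left(-6 + 64\right) = \left(-8\right) 570 + 58 = -4560 + 58 = -4502$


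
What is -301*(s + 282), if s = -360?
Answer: 23478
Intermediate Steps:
-301*(s + 282) = -301*(-360 + 282) = -301*(-78) = 23478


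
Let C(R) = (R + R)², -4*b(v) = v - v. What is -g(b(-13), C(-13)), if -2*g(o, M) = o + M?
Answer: 338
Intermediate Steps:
b(v) = 0 (b(v) = -(v - v)/4 = -¼*0 = 0)
C(R) = 4*R² (C(R) = (2*R)² = 4*R²)
g(o, M) = -M/2 - o/2 (g(o, M) = -(o + M)/2 = -(M + o)/2 = -M/2 - o/2)
-g(b(-13), C(-13)) = -(-2*(-13)² - ½*0) = -(-2*169 + 0) = -(-½*676 + 0) = -(-338 + 0) = -1*(-338) = 338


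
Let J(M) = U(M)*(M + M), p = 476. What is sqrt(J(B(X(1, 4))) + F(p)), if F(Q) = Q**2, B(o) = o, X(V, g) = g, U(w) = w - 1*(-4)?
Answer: 4*sqrt(14165) ≈ 476.07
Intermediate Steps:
U(w) = 4 + w (U(w) = w + 4 = 4 + w)
J(M) = 2*M*(4 + M) (J(M) = (4 + M)*(M + M) = (4 + M)*(2*M) = 2*M*(4 + M))
sqrt(J(B(X(1, 4))) + F(p)) = sqrt(2*4*(4 + 4) + 476**2) = sqrt(2*4*8 + 226576) = sqrt(64 + 226576) = sqrt(226640) = 4*sqrt(14165)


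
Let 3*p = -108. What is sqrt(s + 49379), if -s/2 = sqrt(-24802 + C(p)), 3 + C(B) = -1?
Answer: sqrt(49379 - 2*I*sqrt(24806)) ≈ 222.22 - 0.7088*I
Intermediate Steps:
p = -36 (p = (1/3)*(-108) = -36)
C(B) = -4 (C(B) = -3 - 1 = -4)
s = -2*I*sqrt(24806) (s = -2*sqrt(-24802 - 4) = -2*I*sqrt(24806) ≈ -315.0*I)
sqrt(s + 49379) = sqrt(-2*I*sqrt(24806) + 49379) = sqrt(49379 - 2*I*sqrt(24806))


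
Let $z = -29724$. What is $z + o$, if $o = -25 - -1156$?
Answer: $-28593$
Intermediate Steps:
$o = 1131$ ($o = -25 + 1156 = 1131$)
$z + o = -29724 + 1131 = -28593$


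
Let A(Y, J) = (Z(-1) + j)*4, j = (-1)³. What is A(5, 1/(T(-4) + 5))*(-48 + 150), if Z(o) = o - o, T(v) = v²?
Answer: -408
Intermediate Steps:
Z(o) = 0
j = -1
A(Y, J) = -4 (A(Y, J) = (0 - 1)*4 = -1*4 = -4)
A(5, 1/(T(-4) + 5))*(-48 + 150) = -4*(-48 + 150) = -4*102 = -408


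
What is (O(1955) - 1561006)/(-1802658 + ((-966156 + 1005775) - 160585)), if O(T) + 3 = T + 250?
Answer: 389701/480906 ≈ 0.81035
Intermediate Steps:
O(T) = 247 + T (O(T) = -3 + (T + 250) = -3 + (250 + T) = 247 + T)
(O(1955) - 1561006)/(-1802658 + ((-966156 + 1005775) - 160585)) = ((247 + 1955) - 1561006)/(-1802658 + ((-966156 + 1005775) - 160585)) = (2202 - 1561006)/(-1802658 + (39619 - 160585)) = -1558804/(-1802658 - 120966) = -1558804/(-1923624) = -1558804*(-1/1923624) = 389701/480906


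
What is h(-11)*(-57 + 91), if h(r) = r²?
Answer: 4114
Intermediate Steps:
h(-11)*(-57 + 91) = (-11)²*(-57 + 91) = 121*34 = 4114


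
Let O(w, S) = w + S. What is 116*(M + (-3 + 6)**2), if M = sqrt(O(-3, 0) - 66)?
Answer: 1044 + 116*I*sqrt(69) ≈ 1044.0 + 963.57*I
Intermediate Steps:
O(w, S) = S + w
M = I*sqrt(69) (M = sqrt((0 - 3) - 66) = sqrt(-3 - 66) = sqrt(-69) = I*sqrt(69) ≈ 8.3066*I)
116*(M + (-3 + 6)**2) = 116*(I*sqrt(69) + (-3 + 6)**2) = 116*(I*sqrt(69) + 3**2) = 116*(I*sqrt(69) + 9) = 116*(9 + I*sqrt(69)) = 1044 + 116*I*sqrt(69)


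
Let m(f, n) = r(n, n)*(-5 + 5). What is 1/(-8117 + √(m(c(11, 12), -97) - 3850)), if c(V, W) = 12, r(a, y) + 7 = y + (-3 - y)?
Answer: -8117/65889539 - 5*I*√154/65889539 ≈ -0.00012319 - 9.417e-7*I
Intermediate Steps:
r(a, y) = -10 (r(a, y) = -7 + (y + (-3 - y)) = -7 - 3 = -10)
m(f, n) = 0 (m(f, n) = -10*(-5 + 5) = -10*0 = 0)
1/(-8117 + √(m(c(11, 12), -97) - 3850)) = 1/(-8117 + √(0 - 3850)) = 1/(-8117 + √(-3850)) = 1/(-8117 + 5*I*√154)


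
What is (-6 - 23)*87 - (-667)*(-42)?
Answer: -30537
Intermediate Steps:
(-6 - 23)*87 - (-667)*(-42) = -29*87 - 1*28014 = -2523 - 28014 = -30537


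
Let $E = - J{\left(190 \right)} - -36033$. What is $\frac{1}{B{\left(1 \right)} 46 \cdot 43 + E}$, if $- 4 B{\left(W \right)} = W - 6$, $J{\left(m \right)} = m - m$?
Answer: $\frac{2}{77011} \approx 2.597 \cdot 10^{-5}$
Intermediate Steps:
$J{\left(m \right)} = 0$
$B{\left(W \right)} = \frac{3}{2} - \frac{W}{4}$ ($B{\left(W \right)} = - \frac{W - 6}{4} = - \frac{-6 + W}{4} = \frac{3}{2} - \frac{W}{4}$)
$E = 36033$ ($E = \left(-1\right) 0 - -36033 = 0 + 36033 = 36033$)
$\frac{1}{B{\left(1 \right)} 46 \cdot 43 + E} = \frac{1}{\left(\frac{3}{2} - \frac{1}{4}\right) 46 \cdot 43 + 36033} = \frac{1}{\frac{5}{4} \cdot 46 \cdot 43 + 36033} = \frac{1}{\frac{115}{2} \cdot 43 + 36033} = \frac{1}{\frac{4945}{2} + 36033} = \frac{1}{\frac{77011}{2}} = \frac{2}{77011}$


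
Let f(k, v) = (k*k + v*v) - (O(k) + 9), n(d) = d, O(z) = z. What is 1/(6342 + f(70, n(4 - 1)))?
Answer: 1/11172 ≈ 8.9510e-5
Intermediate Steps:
f(k, v) = -9 + k² + v² - k (f(k, v) = (k*k + v*v) - (k + 9) = (k² + v²) - (9 + k) = (k² + v²) + (-9 - k) = -9 + k² + v² - k)
1/(6342 + f(70, n(4 - 1))) = 1/(6342 + (-9 + 70² + (4 - 1)² - 1*70)) = 1/(6342 + (-9 + 4900 + 3² - 70)) = 1/(6342 + (-9 + 4900 + 9 - 70)) = 1/(6342 + 4830) = 1/11172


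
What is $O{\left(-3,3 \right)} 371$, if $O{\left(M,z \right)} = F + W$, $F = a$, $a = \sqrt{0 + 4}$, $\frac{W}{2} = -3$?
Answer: $-1484$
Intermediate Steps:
$W = -6$ ($W = 2 \left(-3\right) = -6$)
$a = 2$ ($a = \sqrt{4} = 2$)
$F = 2$
$O{\left(M,z \right)} = -4$ ($O{\left(M,z \right)} = 2 - 6 = -4$)
$O{\left(-3,3 \right)} 371 = \left(-4\right) 371 = -1484$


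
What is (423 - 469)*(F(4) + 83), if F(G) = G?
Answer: -4002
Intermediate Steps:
(423 - 469)*(F(4) + 83) = (423 - 469)*(4 + 83) = -46*87 = -4002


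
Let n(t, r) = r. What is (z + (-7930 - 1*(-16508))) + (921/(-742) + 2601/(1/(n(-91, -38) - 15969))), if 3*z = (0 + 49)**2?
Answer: -92656871375/2226 ≈ -4.1625e+7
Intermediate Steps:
z = 2401/3 (z = (0 + 49)**2/3 = (1/3)*49**2 = (1/3)*2401 = 2401/3 ≈ 800.33)
(z + (-7930 - 1*(-16508))) + (921/(-742) + 2601/(1/(n(-91, -38) - 15969))) = (2401/3 + (-7930 - 1*(-16508))) + (921/(-742) + 2601/(1/(-38 - 15969))) = (2401/3 + (-7930 + 16508)) + (921*(-1/742) + 2601/(1/(-16007))) = (2401/3 + 8578) + (-921/742 + 2601/(-1/16007)) = 28135/3 + (-921/742 + 2601*(-16007)) = 28135/3 + (-921/742 - 41634207) = 28135/3 - 30892582515/742 = -92656871375/2226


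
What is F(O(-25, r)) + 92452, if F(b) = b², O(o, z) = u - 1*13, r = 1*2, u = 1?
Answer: 92596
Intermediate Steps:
r = 2
O(o, z) = -12 (O(o, z) = 1 - 1*13 = 1 - 13 = -12)
F(O(-25, r)) + 92452 = (-12)² + 92452 = 144 + 92452 = 92596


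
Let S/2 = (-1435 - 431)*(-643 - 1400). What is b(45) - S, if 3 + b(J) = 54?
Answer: -7624425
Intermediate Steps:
b(J) = 51 (b(J) = -3 + 54 = 51)
S = 7624476 (S = 2*((-1435 - 431)*(-643 - 1400)) = 2*(-1866*(-2043)) = 2*3812238 = 7624476)
b(45) - S = 51 - 1*7624476 = 51 - 7624476 = -7624425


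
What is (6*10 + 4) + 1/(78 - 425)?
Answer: 22207/347 ≈ 63.997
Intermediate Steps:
(6*10 + 4) + 1/(78 - 425) = (60 + 4) + 1/(-347) = 64 - 1/347 = 22207/347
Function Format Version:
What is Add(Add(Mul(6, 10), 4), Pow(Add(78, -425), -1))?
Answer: Rational(22207, 347) ≈ 63.997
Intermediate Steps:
Add(Add(Mul(6, 10), 4), Pow(Add(78, -425), -1)) = Add(Add(60, 4), Pow(-347, -1)) = Add(64, Rational(-1, 347)) = Rational(22207, 347)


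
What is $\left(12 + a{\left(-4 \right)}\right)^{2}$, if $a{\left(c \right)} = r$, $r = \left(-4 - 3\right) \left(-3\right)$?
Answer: $1089$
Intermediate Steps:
$r = 21$ ($r = \left(-4 - 3\right) \left(-3\right) = \left(-7\right) \left(-3\right) = 21$)
$a{\left(c \right)} = 21$
$\left(12 + a{\left(-4 \right)}\right)^{2} = \left(12 + 21\right)^{2} = 33^{2} = 1089$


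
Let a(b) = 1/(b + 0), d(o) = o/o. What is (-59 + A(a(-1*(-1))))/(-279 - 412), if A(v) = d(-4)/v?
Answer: 58/691 ≈ 0.083936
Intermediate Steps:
d(o) = 1
a(b) = 1/b
A(v) = 1/v
(-59 + A(a(-1*(-1))))/(-279 - 412) = (-59 + 1/(1/(-1*(-1))))/(-279 - 412) = (-59 + 1/(1/1))/(-691) = -(-59 + 1/1)/691 = -(-59 + 1)/691 = -1/691*(-58) = 58/691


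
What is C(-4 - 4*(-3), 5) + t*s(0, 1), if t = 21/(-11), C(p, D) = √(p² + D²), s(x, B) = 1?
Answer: -21/11 + √89 ≈ 7.5249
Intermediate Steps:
C(p, D) = √(D² + p²)
t = -21/11 (t = 21*(-1/11) = -21/11 ≈ -1.9091)
C(-4 - 4*(-3), 5) + t*s(0, 1) = √(5² + (-4 - 4*(-3))²) - 21/11*1 = √(25 + (-4 + 12)²) - 21/11 = √(25 + 8²) - 21/11 = √(25 + 64) - 21/11 = √89 - 21/11 = -21/11 + √89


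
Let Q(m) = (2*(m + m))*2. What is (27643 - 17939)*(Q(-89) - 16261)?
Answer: -164705992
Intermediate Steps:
Q(m) = 8*m (Q(m) = (2*(2*m))*2 = (4*m)*2 = 8*m)
(27643 - 17939)*(Q(-89) - 16261) = (27643 - 17939)*(8*(-89) - 16261) = 9704*(-712 - 16261) = 9704*(-16973) = -164705992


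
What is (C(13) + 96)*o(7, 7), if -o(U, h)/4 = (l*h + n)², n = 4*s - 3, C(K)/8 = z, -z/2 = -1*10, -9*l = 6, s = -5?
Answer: -7054336/9 ≈ -7.8382e+5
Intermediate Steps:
l = -⅔ (l = -⅑*6 = -⅔ ≈ -0.66667)
z = 20 (z = -(-2)*10 = -2*(-10) = 20)
C(K) = 160 (C(K) = 8*20 = 160)
n = -23 (n = 4*(-5) - 3 = -20 - 3 = -23)
o(U, h) = -4*(-23 - 2*h/3)² (o(U, h) = -4*(-2*h/3 - 23)² = -4*(-23 - 2*h/3)²)
(C(13) + 96)*o(7, 7) = (160 + 96)*(-4*(69 + 2*7)²/9) = 256*(-4*(69 + 14)²/9) = 256*(-4/9*83²) = 256*(-4/9*6889) = 256*(-27556/9) = -7054336/9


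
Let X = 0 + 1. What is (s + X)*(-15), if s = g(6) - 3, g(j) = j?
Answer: -60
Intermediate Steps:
X = 1
s = 3 (s = 6 - 3 = 3)
(s + X)*(-15) = (3 + 1)*(-15) = 4*(-15) = -60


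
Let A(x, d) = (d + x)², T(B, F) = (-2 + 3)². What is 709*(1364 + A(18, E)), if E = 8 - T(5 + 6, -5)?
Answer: 1410201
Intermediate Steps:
T(B, F) = 1 (T(B, F) = 1² = 1)
E = 7 (E = 8 - 1*1 = 8 - 1 = 7)
709*(1364 + A(18, E)) = 709*(1364 + (7 + 18)²) = 709*(1364 + 25²) = 709*(1364 + 625) = 709*1989 = 1410201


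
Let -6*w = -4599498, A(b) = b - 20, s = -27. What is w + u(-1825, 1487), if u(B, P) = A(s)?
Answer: 766536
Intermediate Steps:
A(b) = -20 + b
w = 766583 (w = -⅙*(-4599498) = 766583)
u(B, P) = -47 (u(B, P) = -20 - 27 = -47)
w + u(-1825, 1487) = 766583 - 47 = 766536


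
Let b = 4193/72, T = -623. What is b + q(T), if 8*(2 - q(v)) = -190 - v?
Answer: 55/9 ≈ 6.1111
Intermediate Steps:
q(v) = 103/4 + v/8 (q(v) = 2 - (-190 - v)/8 = 2 + (95/4 + v/8) = 103/4 + v/8)
b = 4193/72 (b = (1/72)*4193 = 4193/72 ≈ 58.236)
b + q(T) = 4193/72 + (103/4 + (⅛)*(-623)) = 4193/72 + (103/4 - 623/8) = 4193/72 - 417/8 = 55/9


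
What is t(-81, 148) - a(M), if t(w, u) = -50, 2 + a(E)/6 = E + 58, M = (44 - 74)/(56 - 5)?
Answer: -6502/17 ≈ -382.47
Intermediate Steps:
M = -10/17 (M = -30/51 = -30*1/51 = -10/17 ≈ -0.58823)
a(E) = 336 + 6*E (a(E) = -12 + 6*(E + 58) = -12 + 6*(58 + E) = -12 + (348 + 6*E) = 336 + 6*E)
t(-81, 148) - a(M) = -50 - (336 + 6*(-10/17)) = -50 - (336 - 60/17) = -50 - 1*5652/17 = -50 - 5652/17 = -6502/17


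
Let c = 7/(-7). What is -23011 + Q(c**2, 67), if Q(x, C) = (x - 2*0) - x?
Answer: -23011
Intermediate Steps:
c = -1 (c = 7*(-1/7) = -1)
Q(x, C) = 0 (Q(x, C) = (x + 0) - x = x - x = 0)
-23011 + Q(c**2, 67) = -23011 + 0 = -23011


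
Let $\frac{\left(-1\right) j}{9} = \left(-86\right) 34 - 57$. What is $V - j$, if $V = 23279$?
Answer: $-3550$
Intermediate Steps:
$j = 26829$ ($j = - 9 \left(\left(-86\right) 34 - 57\right) = - 9 \left(-2924 - 57\right) = \left(-9\right) \left(-2981\right) = 26829$)
$V - j = 23279 - 26829 = -3550$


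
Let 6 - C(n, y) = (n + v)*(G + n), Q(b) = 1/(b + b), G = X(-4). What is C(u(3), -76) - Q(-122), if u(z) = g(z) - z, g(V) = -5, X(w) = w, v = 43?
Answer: 103945/244 ≈ 426.00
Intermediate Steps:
G = -4
Q(b) = 1/(2*b)
u(z) = -5 - z
C(n, y) = 6 - (-4 + n)*(43 + n) (C(n, y) = 6 - (n + 43)*(-4 + n) = 6 - (43 + n)*(-4 + n) = 6 - (-4 + n)*(43 + n))
C(u(3), -76) - Q(-122) = (178 - (-5 - 1*3)**2 - 39*(-5 - 1*3)) - 1/(2*(-122)) = (178 - (-5 - 3)**2 - 39*(-5 - 3)) - (-1)/(2*122) = (178 - 1*(-8)**2 - 39*(-8)) - 1*(-1/244) = (178 - 1*64 + 312) + 1/244 = (178 - 64 + 312) + 1/244 = 426 + 1/244 = 103945/244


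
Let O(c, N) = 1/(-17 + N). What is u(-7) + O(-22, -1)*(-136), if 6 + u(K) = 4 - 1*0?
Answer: 50/9 ≈ 5.5556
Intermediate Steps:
u(K) = -2 (u(K) = -6 + (4 - 1*0) = -6 + (4 + 0) = -6 + 4 = -2)
u(-7) + O(-22, -1)*(-136) = -2 - 136/(-17 - 1) = -2 - 136/(-18) = -2 - 1/18*(-136) = -2 + 68/9 = 50/9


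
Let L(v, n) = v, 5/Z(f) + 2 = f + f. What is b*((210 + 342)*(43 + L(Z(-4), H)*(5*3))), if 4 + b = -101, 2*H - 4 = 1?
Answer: -2057580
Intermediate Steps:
H = 5/2 (H = 2 + (½)*1 = 2 + ½ = 5/2 ≈ 2.5000)
b = -105 (b = -4 - 101 = -105)
Z(f) = 5/(-2 + 2*f) (Z(f) = 5/(-2 + (f + f)) = 5/(-2 + 2*f))
b*((210 + 342)*(43 + L(Z(-4), H)*(5*3))) = -105*(210 + 342)*(43 + (5/(2*(-1 - 4)))*(5*3)) = -57960*(43 + ((5/2)/(-5))*15) = -57960*(43 + ((5/2)*(-⅕))*15) = -57960*(43 - ½*15) = -57960*(43 - 15/2) = -57960*71/2 = -105*19596 = -2057580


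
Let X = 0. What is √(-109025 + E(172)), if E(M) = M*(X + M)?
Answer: I*√79441 ≈ 281.85*I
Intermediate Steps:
E(M) = M² (E(M) = M*(0 + M) = M*M = M²)
√(-109025 + E(172)) = √(-109025 + 172²) = √(-109025 + 29584) = √(-79441) = I*√79441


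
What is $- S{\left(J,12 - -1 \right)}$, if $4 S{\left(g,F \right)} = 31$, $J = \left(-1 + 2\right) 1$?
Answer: $- \frac{31}{4} \approx -7.75$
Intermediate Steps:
$J = 1$ ($J = 1 \cdot 1 = 1$)
$S{\left(g,F \right)} = \frac{31}{4}$ ($S{\left(g,F \right)} = \frac{1}{4} \cdot 31 = \frac{31}{4}$)
$- S{\left(J,12 - -1 \right)} = \left(-1\right) \frac{31}{4} = - \frac{31}{4}$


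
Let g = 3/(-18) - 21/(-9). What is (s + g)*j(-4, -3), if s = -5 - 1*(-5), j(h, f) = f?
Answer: -13/2 ≈ -6.5000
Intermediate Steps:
g = 13/6 (g = 3*(-1/18) - 21*(-⅑) = -⅙ + 7/3 = 13/6 ≈ 2.1667)
s = 0 (s = -5 + 5 = 0)
(s + g)*j(-4, -3) = (0 + 13/6)*(-3) = (13/6)*(-3) = -13/2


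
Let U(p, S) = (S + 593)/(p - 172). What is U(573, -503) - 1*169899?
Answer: -68129409/401 ≈ -1.6990e+5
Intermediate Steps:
U(p, S) = (593 + S)/(-172 + p)
U(573, -503) - 1*169899 = (593 - 503)/(-172 + 573) - 1*169899 = 90/401 - 169899 = -68129409/401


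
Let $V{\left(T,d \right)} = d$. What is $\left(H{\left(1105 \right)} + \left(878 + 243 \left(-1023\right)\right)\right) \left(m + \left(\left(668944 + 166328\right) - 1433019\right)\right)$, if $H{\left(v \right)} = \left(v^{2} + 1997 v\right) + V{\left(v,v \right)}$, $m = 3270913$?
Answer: $8503619055264$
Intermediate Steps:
$H{\left(v \right)} = v^{2} + 1998 v$ ($H{\left(v \right)} = \left(v^{2} + 1997 v\right) + v = v^{2} + 1998 v$)
$\left(H{\left(1105 \right)} + \left(878 + 243 \left(-1023\right)\right)\right) \left(m + \left(\left(668944 + 166328\right) - 1433019\right)\right) = \left(1105 \left(1998 + 1105\right) + \left(878 + 243 \left(-1023\right)\right)\right) \left(3270913 + \left(\left(668944 + 166328\right) - 1433019\right)\right) = \left(1105 \cdot 3103 + \left(878 - 248589\right)\right) \left(3270913 + \left(835272 - 1433019\right)\right) = \left(3428815 - 247711\right) \left(3270913 - 597747\right) = 3181104 \cdot 2673166 = 8503619055264$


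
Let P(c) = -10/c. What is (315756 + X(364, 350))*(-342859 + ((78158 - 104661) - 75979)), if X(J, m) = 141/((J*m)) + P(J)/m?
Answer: -1378067113888467/9800 ≈ -1.4062e+11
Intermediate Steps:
X(J, m) = 131/(J*m) (X(J, m) = 141/((J*m)) + (-10/J)/m = 141*(1/(J*m)) - 10/(J*m) = 141/(J*m) - 10/(J*m) = 131/(J*m))
(315756 + X(364, 350))*(-342859 + ((78158 - 104661) - 75979)) = (315756 + 131/(364*350))*(-342859 + ((78158 - 104661) - 75979)) = (315756 + 131*(1/364)*(1/350))*(-342859 + (-26503 - 75979)) = (315756 + 131/127400)*(-342859 - 102482) = (40227314531/127400)*(-445341) = -1378067113888467/9800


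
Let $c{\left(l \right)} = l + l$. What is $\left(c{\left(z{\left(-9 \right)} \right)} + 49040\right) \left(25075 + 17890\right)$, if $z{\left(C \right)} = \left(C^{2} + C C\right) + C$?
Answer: $2120150890$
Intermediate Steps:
$z{\left(C \right)} = C + 2 C^{2}$ ($z{\left(C \right)} = \left(C^{2} + C^{2}\right) + C = 2 C^{2} + C = C + 2 C^{2}$)
$c{\left(l \right)} = 2 l$
$\left(c{\left(z{\left(-9 \right)} \right)} + 49040\right) \left(25075 + 17890\right) = \left(2 \left(- 9 \left(1 + 2 \left(-9\right)\right)\right) + 49040\right) \left(25075 + 17890\right) = \left(2 \left(- 9 \left(1 - 18\right)\right) + 49040\right) 42965 = \left(2 \left(\left(-9\right) \left(-17\right)\right) + 49040\right) 42965 = \left(2 \cdot 153 + 49040\right) 42965 = \left(306 + 49040\right) 42965 = 49346 \cdot 42965 = 2120150890$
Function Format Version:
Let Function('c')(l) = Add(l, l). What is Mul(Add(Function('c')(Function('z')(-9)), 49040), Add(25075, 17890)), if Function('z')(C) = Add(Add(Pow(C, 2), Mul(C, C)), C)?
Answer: 2120150890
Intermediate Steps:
Function('z')(C) = Add(C, Mul(2, Pow(C, 2))) (Function('z')(C) = Add(Add(Pow(C, 2), Pow(C, 2)), C) = Add(Mul(2, Pow(C, 2)), C) = Add(C, Mul(2, Pow(C, 2))))
Function('c')(l) = Mul(2, l)
Mul(Add(Function('c')(Function('z')(-9)), 49040), Add(25075, 17890)) = Mul(Add(Mul(2, Mul(-9, Add(1, Mul(2, -9)))), 49040), Add(25075, 17890)) = Mul(Add(Mul(2, Mul(-9, Add(1, -18))), 49040), 42965) = Mul(Add(Mul(2, Mul(-9, -17)), 49040), 42965) = Mul(Add(Mul(2, 153), 49040), 42965) = Mul(Add(306, 49040), 42965) = Mul(49346, 42965) = 2120150890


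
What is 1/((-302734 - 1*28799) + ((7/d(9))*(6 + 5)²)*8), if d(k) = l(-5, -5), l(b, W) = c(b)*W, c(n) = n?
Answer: -25/8281549 ≈ -3.0188e-6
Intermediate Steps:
l(b, W) = W*b (l(b, W) = b*W = W*b)
d(k) = 25 (d(k) = -5*(-5) = 25)
1/((-302734 - 1*28799) + ((7/d(9))*(6 + 5)²)*8) = 1/((-302734 - 1*28799) + ((7/25)*(6 + 5)²)*8) = 1/((-302734 - 28799) + ((7*(1/25))*11²)*8) = 1/(-331533 + ((7/25)*121)*8) = 1/(-331533 + (847/25)*8) = 1/(-331533 + 6776/25) = 1/(-8281549/25) = -25/8281549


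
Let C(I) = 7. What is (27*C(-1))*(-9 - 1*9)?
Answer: -3402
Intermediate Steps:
(27*C(-1))*(-9 - 1*9) = (27*7)*(-9 - 1*9) = 189*(-9 - 9) = 189*(-18) = -3402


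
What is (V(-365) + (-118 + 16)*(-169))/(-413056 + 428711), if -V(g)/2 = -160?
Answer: 17558/15655 ≈ 1.1216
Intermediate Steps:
V(g) = 320 (V(g) = -2*(-160) = 320)
(V(-365) + (-118 + 16)*(-169))/(-413056 + 428711) = (320 + (-118 + 16)*(-169))/(-413056 + 428711) = (320 - 102*(-169))/15655 = (320 + 17238)*(1/15655) = 17558*(1/15655) = 17558/15655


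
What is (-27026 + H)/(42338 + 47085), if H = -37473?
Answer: -64499/89423 ≈ -0.72128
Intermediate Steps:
(-27026 + H)/(42338 + 47085) = (-27026 - 37473)/(42338 + 47085) = -64499/89423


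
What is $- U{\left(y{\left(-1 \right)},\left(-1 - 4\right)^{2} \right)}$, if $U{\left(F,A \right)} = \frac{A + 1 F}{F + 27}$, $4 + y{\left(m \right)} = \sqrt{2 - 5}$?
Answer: $\frac{- \sqrt{3} + 21 i}{\sqrt{3} - 23 i} \approx -0.91353 - 0.0065115 i$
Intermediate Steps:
$y{\left(m \right)} = -4 + i \sqrt{3}$ ($y{\left(m \right)} = -4 + \sqrt{2 - 5} = -4 + \sqrt{-3} = -4 + i \sqrt{3}$)
$U{\left(F,A \right)} = \frac{A + F}{27 + F}$
$- U{\left(y{\left(-1 \right)},\left(-1 - 4\right)^{2} \right)} = - \frac{\left(-1 - 4\right)^{2} - \left(4 - i \sqrt{3}\right)}{27 - \left(4 - i \sqrt{3}\right)} = - \frac{\left(-5\right)^{2} - \left(4 - i \sqrt{3}\right)}{23 + i \sqrt{3}} = - \frac{25 - \left(4 - i \sqrt{3}\right)}{23 + i \sqrt{3}} = - \frac{21 + i \sqrt{3}}{23 + i \sqrt{3}}$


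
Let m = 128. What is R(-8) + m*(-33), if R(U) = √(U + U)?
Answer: -4224 + 4*I ≈ -4224.0 + 4.0*I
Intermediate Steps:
R(U) = √2*√U (R(U) = √(2*U) = √2*√U)
R(-8) + m*(-33) = √2*√(-8) + 128*(-33) = √2*(2*I*√2) - 4224 = 4*I - 4224 = -4224 + 4*I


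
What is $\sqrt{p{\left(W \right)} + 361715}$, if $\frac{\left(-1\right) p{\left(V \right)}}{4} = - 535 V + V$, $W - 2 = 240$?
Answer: $\sqrt{878627} \approx 937.35$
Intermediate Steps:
$W = 242$ ($W = 2 + 240 = 242$)
$p{\left(V \right)} = 2136 V$ ($p{\left(V \right)} = - 4 \left(- 535 V + V\right) = - 4 \left(- 534 V\right) = 2136 V$)
$\sqrt{p{\left(W \right)} + 361715} = \sqrt{2136 \cdot 242 + 361715} = \sqrt{516912 + 361715} = \sqrt{878627}$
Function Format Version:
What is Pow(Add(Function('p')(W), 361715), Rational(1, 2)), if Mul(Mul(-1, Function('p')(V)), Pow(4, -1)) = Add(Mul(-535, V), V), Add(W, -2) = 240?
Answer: Pow(878627, Rational(1, 2)) ≈ 937.35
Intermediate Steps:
W = 242 (W = Add(2, 240) = 242)
Function('p')(V) = Mul(2136, V) (Function('p')(V) = Mul(-4, Add(Mul(-535, V), V)) = Mul(-4, Mul(-534, V)) = Mul(2136, V))
Pow(Add(Function('p')(W), 361715), Rational(1, 2)) = Pow(Add(Mul(2136, 242), 361715), Rational(1, 2)) = Pow(Add(516912, 361715), Rational(1, 2)) = Pow(878627, Rational(1, 2))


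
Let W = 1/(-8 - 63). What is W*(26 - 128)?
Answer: 102/71 ≈ 1.4366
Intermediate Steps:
W = -1/71 (W = 1/(-71) = -1/71 ≈ -0.014085)
W*(26 - 128) = -(26 - 128)/71 = -1/71*(-102) = 102/71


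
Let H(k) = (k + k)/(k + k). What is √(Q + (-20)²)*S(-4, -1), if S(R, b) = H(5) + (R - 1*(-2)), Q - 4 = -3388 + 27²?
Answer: -I*√2255 ≈ -47.487*I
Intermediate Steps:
H(k) = 1 (H(k) = (2*k)/((2*k)) = (2*k)*(1/(2*k)) = 1)
Q = -2655 (Q = 4 + (-3388 + 27²) = 4 + (-3388 + 729) = 4 - 2659 = -2655)
S(R, b) = 3 + R (S(R, b) = 1 + (R - 1*(-2)) = 1 + (R + 2) = 1 + (2 + R) = 3 + R)
√(Q + (-20)²)*S(-4, -1) = √(-2655 + (-20)²)*(3 - 4) = √(-2655 + 400)*(-1) = √(-2255)*(-1) = (I*√2255)*(-1) = -I*√2255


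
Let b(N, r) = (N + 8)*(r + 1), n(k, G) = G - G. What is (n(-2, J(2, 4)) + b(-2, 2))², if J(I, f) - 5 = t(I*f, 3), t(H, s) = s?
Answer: 324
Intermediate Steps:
J(I, f) = 8 (J(I, f) = 5 + 3 = 8)
n(k, G) = 0
b(N, r) = (1 + r)*(8 + N) (b(N, r) = (8 + N)*(1 + r) = (1 + r)*(8 + N))
(n(-2, J(2, 4)) + b(-2, 2))² = (0 + (8 - 2 + 8*2 - 2*2))² = (0 + (8 - 2 + 16 - 4))² = (0 + 18)² = 18² = 324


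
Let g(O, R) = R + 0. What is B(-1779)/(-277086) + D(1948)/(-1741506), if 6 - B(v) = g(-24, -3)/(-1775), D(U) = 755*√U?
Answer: -3549/163942550 - 755*√487/870753 ≈ -0.019156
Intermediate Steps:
g(O, R) = R
B(v) = 10647/1775 (B(v) = 6 - (-3)/(-1775) = 6 - (-3)*(-1)/1775 = 6 - 1*3/1775 = 6 - 3/1775 = 10647/1775)
B(-1779)/(-277086) + D(1948)/(-1741506) = (10647/1775)/(-277086) + (755*√1948)/(-1741506) = (10647/1775)*(-1/277086) + (755*(2*√487))*(-1/1741506) = -3549/163942550 + (1510*√487)*(-1/1741506) = -3549/163942550 - 755*√487/870753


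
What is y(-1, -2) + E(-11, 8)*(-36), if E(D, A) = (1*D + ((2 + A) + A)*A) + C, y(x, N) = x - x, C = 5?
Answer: -4968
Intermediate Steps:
y(x, N) = 0
E(D, A) = 5 + D + A*(2 + 2*A) (E(D, A) = (1*D + ((2 + A) + A)*A) + 5 = (D + (2 + 2*A)*A) + 5 = (D + A*(2 + 2*A)) + 5 = 5 + D + A*(2 + 2*A))
y(-1, -2) + E(-11, 8)*(-36) = 0 + (5 - 11 + 2*8 + 2*8**2)*(-36) = 0 + (5 - 11 + 16 + 2*64)*(-36) = 0 + (5 - 11 + 16 + 128)*(-36) = 0 + 138*(-36) = 0 - 4968 = -4968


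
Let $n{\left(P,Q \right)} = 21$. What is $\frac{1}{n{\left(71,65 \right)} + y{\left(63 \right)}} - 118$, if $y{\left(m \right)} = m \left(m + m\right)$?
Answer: $- \frac{939161}{7959} \approx -118.0$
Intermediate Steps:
$y{\left(m \right)} = 2 m^{2}$ ($y{\left(m \right)} = m 2 m = 2 m^{2}$)
$\frac{1}{n{\left(71,65 \right)} + y{\left(63 \right)}} - 118 = \frac{1}{21 + 2 \cdot 63^{2}} - 118 = \frac{1}{21 + 2 \cdot 3969} - 118 = \frac{1}{21 + 7938} - 118 = \frac{1}{7959} - 118 = - \frac{939161}{7959}$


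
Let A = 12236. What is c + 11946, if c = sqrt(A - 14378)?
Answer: 11946 + 3*I*sqrt(238) ≈ 11946.0 + 46.282*I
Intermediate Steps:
c = 3*I*sqrt(238) (c = sqrt(12236 - 14378) = sqrt(-2142) = 3*I*sqrt(238) ≈ 46.282*I)
c + 11946 = 3*I*sqrt(238) + 11946 = 11946 + 3*I*sqrt(238)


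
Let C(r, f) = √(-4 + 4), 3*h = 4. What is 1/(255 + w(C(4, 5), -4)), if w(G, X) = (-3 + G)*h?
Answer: 1/251 ≈ 0.0039841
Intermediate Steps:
h = 4/3 (h = (⅓)*4 = 4/3 ≈ 1.3333)
C(r, f) = 0 (C(r, f) = √0 = 0)
w(G, X) = -4 + 4*G/3 (w(G, X) = (-3 + G)*(4/3) = -4 + 4*G/3)
1/(255 + w(C(4, 5), -4)) = 1/(255 + (-4 + (4/3)*0)) = 1/(255 + (-4 + 0)) = 1/(255 - 4) = 1/251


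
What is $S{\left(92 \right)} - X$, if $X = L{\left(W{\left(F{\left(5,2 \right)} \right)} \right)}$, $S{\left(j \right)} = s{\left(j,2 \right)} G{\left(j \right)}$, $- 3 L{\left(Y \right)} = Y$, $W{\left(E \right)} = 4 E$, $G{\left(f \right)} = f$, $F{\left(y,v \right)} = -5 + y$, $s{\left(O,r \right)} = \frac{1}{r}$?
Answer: $46$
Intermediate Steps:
$L{\left(Y \right)} = - \frac{Y}{3}$
$S{\left(j \right)} = \frac{j}{2}$
$X = 0$ ($X = - \frac{4 \left(-5 + 5\right)}{3} = - \frac{4 \cdot 0}{3} = \left(- \frac{1}{3}\right) 0 = 0$)
$S{\left(92 \right)} - X = \frac{1}{2} \cdot 92 - 0 = 46 + 0 = 46$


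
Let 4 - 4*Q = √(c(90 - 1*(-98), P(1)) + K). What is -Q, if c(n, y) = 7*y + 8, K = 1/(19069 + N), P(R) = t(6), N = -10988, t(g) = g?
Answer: -1 + √3265136131/32324 ≈ 0.76777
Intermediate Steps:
P(R) = 6
K = 1/8081 (K = 1/(19069 - 10988) = 1/8081 ≈ 0.00012375)
c(n, y) = 8 + 7*y
Q = 1 - √3265136131/32324 (Q = 1 - √((8 + 7*6) + 1/8081)/4 = 1 - √((8 + 42) + 1/8081)/4 = 1 - √(50 + 1/8081)/4 = 1 - √3265136131/32324 ≈ -0.76777)
-Q = -(1 - √3265136131/32324) = -1 + √3265136131/32324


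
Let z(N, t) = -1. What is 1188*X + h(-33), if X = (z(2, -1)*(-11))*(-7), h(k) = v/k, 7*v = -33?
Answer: -640331/7 ≈ -91476.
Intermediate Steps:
v = -33/7 (v = (1/7)*(-33) = -33/7 ≈ -4.7143)
h(k) = -33/(7*k)
X = -77 (X = -1*(-11)*(-7) = 11*(-7) = -77)
1188*X + h(-33) = 1188*(-77) - 33/7/(-33) = -91476 - 33/7*(-1/33) = -91476 + 1/7 = -640331/7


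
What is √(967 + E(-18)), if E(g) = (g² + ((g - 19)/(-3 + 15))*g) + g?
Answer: √5314/2 ≈ 36.449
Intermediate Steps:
E(g) = g + g² + g*(-19/12 + g/12) (E(g) = (g² + ((-19 + g)/12)*g) + g = (g² + ((-19 + g)*(1/12))*g) + g = (g² + (-19/12 + g/12)*g) + g = (g² + g*(-19/12 + g/12)) + g = g + g² + g*(-19/12 + g/12))
√(967 + E(-18)) = √(967 + (1/12)*(-18)*(-7 + 13*(-18))) = √(967 + (1/12)*(-18)*(-7 - 234)) = √(967 + (1/12)*(-18)*(-241)) = √(967 + 723/2) = √(2657/2) = √5314/2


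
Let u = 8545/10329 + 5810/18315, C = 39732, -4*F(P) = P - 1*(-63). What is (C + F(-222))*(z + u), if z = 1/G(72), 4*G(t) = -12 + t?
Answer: 16735899371/347430 ≈ 48171.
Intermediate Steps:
F(P) = -63/4 - P/4 (F(P) = -(P - 1*(-63))/4 = -(P + 63)/4 = -(63 + P)/4 = -63/4 - P/4)
G(t) = -3 + t/4 (G(t) = (-12 + t)/4 = -3 + t/4)
z = 1/15 (z = 1/(-3 + (¼)*72) = 1/(-3 + 18) = 1/15 ≈ 0.066667)
u = 119291/104229 (u = 8545*(1/10329) + 5810*(1/18315) = 8545/10329 + 1162/3663 = 119291/104229 ≈ 1.1445)
(C + F(-222))*(z + u) = (39732 + (-63/4 - ¼*(-222)))*(1/15 + 119291/104229) = (39732 + (-63/4 + 111/2))*(631198/521145) = (39732 + 159/4)*(631198/521145) = (159087/4)*(631198/521145) = 16735899371/347430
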